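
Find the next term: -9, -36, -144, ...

Ratios: -36 / -9 = 4.0
This is a geometric sequence with common ratio r = 4.
Next term = -144 * 4 = -576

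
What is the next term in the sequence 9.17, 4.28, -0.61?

Differences: 4.28 - 9.17 = -4.89
This is an arithmetic sequence with common difference d = -4.89.
Next term = -0.61 + -4.89 = -5.5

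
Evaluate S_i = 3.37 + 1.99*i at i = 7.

S_7 = 3.37 + 1.99*7 = 3.37 + 13.93 = 17.3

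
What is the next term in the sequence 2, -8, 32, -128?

Ratios: -8 / 2 = -4.0
This is a geometric sequence with common ratio r = -4.
Next term = -128 * -4 = 512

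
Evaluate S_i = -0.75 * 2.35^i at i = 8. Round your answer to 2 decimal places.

S_8 = -0.75 * 2.35^8 ≈ -0.75 * 930.1284 ≈ -697.6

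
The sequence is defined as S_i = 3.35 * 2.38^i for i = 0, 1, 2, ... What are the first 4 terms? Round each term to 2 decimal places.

This is a geometric sequence.
i=0: S_0 = 3.35 * 2.38^0 = 3.35
i=1: S_1 = 3.35 * 2.38^1 ≈ 7.97
i=2: S_2 = 3.35 * 2.38^2 ≈ 18.98
i=3: S_3 = 3.35 * 2.38^3 ≈ 45.16
The first 4 terms are: [3.35, 7.97, 18.98, 45.16]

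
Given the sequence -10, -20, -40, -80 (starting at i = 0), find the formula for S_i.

Check ratios: -20 / -10 = 2.0
Common ratio r = 2.
First term a = -10.
Formula: S_i = -10 * 2^i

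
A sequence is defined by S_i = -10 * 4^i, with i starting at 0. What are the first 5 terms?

This is a geometric sequence.
i=0: S_0 = -10 * 4^0 = -10
i=1: S_1 = -10 * 4^1 = -40
i=2: S_2 = -10 * 4^2 = -160
i=3: S_3 = -10 * 4^3 = -640
i=4: S_4 = -10 * 4^4 = -2560
The first 5 terms are: [-10, -40, -160, -640, -2560]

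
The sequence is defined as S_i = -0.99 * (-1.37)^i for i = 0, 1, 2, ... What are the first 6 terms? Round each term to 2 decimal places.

This is a geometric sequence.
i=0: S_0 = -0.99 * (-1.37)^0 = -0.99
i=1: S_1 = -0.99 * (-1.37)^1 ≈ 1.36
i=2: S_2 = -0.99 * (-1.37)^2 ≈ -1.86
i=3: S_3 = -0.99 * (-1.37)^3 ≈ 2.55
i=4: S_4 = -0.99 * (-1.37)^4 ≈ -3.49
i=5: S_5 = -0.99 * (-1.37)^5 ≈ 4.78
The first 6 terms are: [-0.99, 1.36, -1.86, 2.55, -3.49, 4.78]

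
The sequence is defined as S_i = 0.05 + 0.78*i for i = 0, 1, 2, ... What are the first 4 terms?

This is an arithmetic sequence.
i=0: S_0 = 0.05 + 0.78*0 = 0.05
i=1: S_1 = 0.05 + 0.78*1 = 0.83
i=2: S_2 = 0.05 + 0.78*2 = 1.61
i=3: S_3 = 0.05 + 0.78*3 = 2.39
The first 4 terms are: [0.05, 0.83, 1.61, 2.39]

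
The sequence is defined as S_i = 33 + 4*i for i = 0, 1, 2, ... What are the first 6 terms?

This is an arithmetic sequence.
i=0: S_0 = 33 + 4*0 = 33
i=1: S_1 = 33 + 4*1 = 37
i=2: S_2 = 33 + 4*2 = 41
i=3: S_3 = 33 + 4*3 = 45
i=4: S_4 = 33 + 4*4 = 49
i=5: S_5 = 33 + 4*5 = 53
The first 6 terms are: [33, 37, 41, 45, 49, 53]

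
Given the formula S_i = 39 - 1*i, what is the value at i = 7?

S_7 = 39 + -1*7 = 39 + -7 = 32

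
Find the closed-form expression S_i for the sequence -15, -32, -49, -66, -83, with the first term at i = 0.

Check differences: -32 - -15 = -17
-49 - -32 = -17
Common difference d = -17.
First term a = -15.
Formula: S_i = -15 - 17*i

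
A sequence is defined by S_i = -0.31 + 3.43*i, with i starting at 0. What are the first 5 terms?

This is an arithmetic sequence.
i=0: S_0 = -0.31 + 3.43*0 = -0.31
i=1: S_1 = -0.31 + 3.43*1 = 3.12
i=2: S_2 = -0.31 + 3.43*2 = 6.55
i=3: S_3 = -0.31 + 3.43*3 = 9.98
i=4: S_4 = -0.31 + 3.43*4 = 13.41
The first 5 terms are: [-0.31, 3.12, 6.55, 9.98, 13.41]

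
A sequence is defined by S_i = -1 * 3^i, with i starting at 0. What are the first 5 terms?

This is a geometric sequence.
i=0: S_0 = -1 * 3^0 = -1
i=1: S_1 = -1 * 3^1 = -3
i=2: S_2 = -1 * 3^2 = -9
i=3: S_3 = -1 * 3^3 = -27
i=4: S_4 = -1 * 3^4 = -81
The first 5 terms are: [-1, -3, -9, -27, -81]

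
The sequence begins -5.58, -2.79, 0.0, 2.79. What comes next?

Differences: -2.79 - -5.58 = 2.79
This is an arithmetic sequence with common difference d = 2.79.
Next term = 2.79 + 2.79 = 5.58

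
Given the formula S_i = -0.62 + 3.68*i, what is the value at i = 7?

S_7 = -0.62 + 3.68*7 = -0.62 + 25.76 = 25.14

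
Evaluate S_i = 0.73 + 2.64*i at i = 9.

S_9 = 0.73 + 2.64*9 = 0.73 + 23.76 = 24.49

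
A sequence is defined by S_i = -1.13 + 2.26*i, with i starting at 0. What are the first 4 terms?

This is an arithmetic sequence.
i=0: S_0 = -1.13 + 2.26*0 = -1.13
i=1: S_1 = -1.13 + 2.26*1 = 1.13
i=2: S_2 = -1.13 + 2.26*2 = 3.39
i=3: S_3 = -1.13 + 2.26*3 = 5.65
The first 4 terms are: [-1.13, 1.13, 3.39, 5.65]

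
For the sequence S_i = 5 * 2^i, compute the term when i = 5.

S_5 = 5 * 2^5 = 5 * 32 = 160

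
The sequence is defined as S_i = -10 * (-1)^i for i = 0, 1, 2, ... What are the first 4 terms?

This is a geometric sequence.
i=0: S_0 = -10 * (-1)^0 = -10
i=1: S_1 = -10 * (-1)^1 = 10
i=2: S_2 = -10 * (-1)^2 = -10
i=3: S_3 = -10 * (-1)^3 = 10
The first 4 terms are: [-10, 10, -10, 10]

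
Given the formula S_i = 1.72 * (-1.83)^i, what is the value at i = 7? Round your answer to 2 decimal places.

S_7 = 1.72 * (-1.83)^7 ≈ 1.72 * -68.7318 ≈ -118.22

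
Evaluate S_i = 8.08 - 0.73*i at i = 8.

S_8 = 8.08 + -0.73*8 = 8.08 + -5.84 = 2.24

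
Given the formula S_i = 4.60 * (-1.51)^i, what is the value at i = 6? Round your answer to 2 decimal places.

S_6 = 4.6 * (-1.51)^6 ≈ 4.6 * 11.8539 ≈ 54.53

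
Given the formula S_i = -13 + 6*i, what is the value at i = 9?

S_9 = -13 + 6*9 = -13 + 54 = 41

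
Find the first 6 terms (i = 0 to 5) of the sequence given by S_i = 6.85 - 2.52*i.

This is an arithmetic sequence.
i=0: S_0 = 6.85 + -2.52*0 = 6.85
i=1: S_1 = 6.85 + -2.52*1 = 4.33
i=2: S_2 = 6.85 + -2.52*2 = 1.81
i=3: S_3 = 6.85 + -2.52*3 = -0.71
i=4: S_4 = 6.85 + -2.52*4 = -3.23
i=5: S_5 = 6.85 + -2.52*5 = -5.75
The first 6 terms are: [6.85, 4.33, 1.81, -0.71, -3.23, -5.75]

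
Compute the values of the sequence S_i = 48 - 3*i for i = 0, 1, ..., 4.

This is an arithmetic sequence.
i=0: S_0 = 48 + -3*0 = 48
i=1: S_1 = 48 + -3*1 = 45
i=2: S_2 = 48 + -3*2 = 42
i=3: S_3 = 48 + -3*3 = 39
i=4: S_4 = 48 + -3*4 = 36
The first 5 terms are: [48, 45, 42, 39, 36]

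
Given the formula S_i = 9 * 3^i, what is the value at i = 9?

S_9 = 9 * 3^9 = 9 * 19683 = 177147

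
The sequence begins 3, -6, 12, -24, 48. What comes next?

Ratios: -6 / 3 = -2.0
This is a geometric sequence with common ratio r = -2.
Next term = 48 * -2 = -96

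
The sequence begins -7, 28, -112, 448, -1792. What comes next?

Ratios: 28 / -7 = -4.0
This is a geometric sequence with common ratio r = -4.
Next term = -1792 * -4 = 7168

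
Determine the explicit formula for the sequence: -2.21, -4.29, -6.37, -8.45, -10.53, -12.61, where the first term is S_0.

Check differences: -4.29 - -2.21 = -2.08
-6.37 - -4.29 = -2.08
Common difference d = -2.08.
First term a = -2.21.
Formula: S_i = -2.21 - 2.08*i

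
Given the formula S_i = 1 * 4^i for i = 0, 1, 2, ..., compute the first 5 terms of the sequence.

This is a geometric sequence.
i=0: S_0 = 1 * 4^0 = 1
i=1: S_1 = 1 * 4^1 = 4
i=2: S_2 = 1 * 4^2 = 16
i=3: S_3 = 1 * 4^3 = 64
i=4: S_4 = 1 * 4^4 = 256
The first 5 terms are: [1, 4, 16, 64, 256]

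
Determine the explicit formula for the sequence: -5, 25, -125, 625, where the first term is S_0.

Check ratios: 25 / -5 = -5.0
Common ratio r = -5.
First term a = -5.
Formula: S_i = -5 * (-5)^i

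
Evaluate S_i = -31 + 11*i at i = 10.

S_10 = -31 + 11*10 = -31 + 110 = 79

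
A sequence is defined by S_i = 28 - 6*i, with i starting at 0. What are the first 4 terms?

This is an arithmetic sequence.
i=0: S_0 = 28 + -6*0 = 28
i=1: S_1 = 28 + -6*1 = 22
i=2: S_2 = 28 + -6*2 = 16
i=3: S_3 = 28 + -6*3 = 10
The first 4 terms are: [28, 22, 16, 10]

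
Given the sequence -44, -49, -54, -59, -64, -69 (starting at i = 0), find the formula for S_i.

Check differences: -49 - -44 = -5
-54 - -49 = -5
Common difference d = -5.
First term a = -44.
Formula: S_i = -44 - 5*i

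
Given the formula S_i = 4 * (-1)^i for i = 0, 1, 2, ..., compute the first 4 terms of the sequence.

This is a geometric sequence.
i=0: S_0 = 4 * (-1)^0 = 4
i=1: S_1 = 4 * (-1)^1 = -4
i=2: S_2 = 4 * (-1)^2 = 4
i=3: S_3 = 4 * (-1)^3 = -4
The first 4 terms are: [4, -4, 4, -4]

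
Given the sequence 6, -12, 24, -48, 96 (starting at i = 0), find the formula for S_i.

Check ratios: -12 / 6 = -2.0
Common ratio r = -2.
First term a = 6.
Formula: S_i = 6 * (-2)^i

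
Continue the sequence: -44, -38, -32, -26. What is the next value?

Differences: -38 - -44 = 6
This is an arithmetic sequence with common difference d = 6.
Next term = -26 + 6 = -20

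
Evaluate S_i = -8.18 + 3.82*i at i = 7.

S_7 = -8.18 + 3.82*7 = -8.18 + 26.74 = 18.56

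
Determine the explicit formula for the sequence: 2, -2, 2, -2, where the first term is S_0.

Check ratios: -2 / 2 = -1.0
Common ratio r = -1.
First term a = 2.
Formula: S_i = 2 * (-1)^i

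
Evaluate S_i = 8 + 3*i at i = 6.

S_6 = 8 + 3*6 = 8 + 18 = 26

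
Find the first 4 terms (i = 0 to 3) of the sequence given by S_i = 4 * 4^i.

This is a geometric sequence.
i=0: S_0 = 4 * 4^0 = 4
i=1: S_1 = 4 * 4^1 = 16
i=2: S_2 = 4 * 4^2 = 64
i=3: S_3 = 4 * 4^3 = 256
The first 4 terms are: [4, 16, 64, 256]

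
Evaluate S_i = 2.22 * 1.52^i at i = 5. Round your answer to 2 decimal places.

S_5 = 2.22 * 1.52^5 ≈ 2.22 * 8.1137 ≈ 18.01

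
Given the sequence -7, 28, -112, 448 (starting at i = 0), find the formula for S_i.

Check ratios: 28 / -7 = -4.0
Common ratio r = -4.
First term a = -7.
Formula: S_i = -7 * (-4)^i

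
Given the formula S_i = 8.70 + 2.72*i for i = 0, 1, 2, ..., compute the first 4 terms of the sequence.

This is an arithmetic sequence.
i=0: S_0 = 8.7 + 2.72*0 = 8.7
i=1: S_1 = 8.7 + 2.72*1 = 11.42
i=2: S_2 = 8.7 + 2.72*2 = 14.14
i=3: S_3 = 8.7 + 2.72*3 = 16.86
The first 4 terms are: [8.7, 11.42, 14.14, 16.86]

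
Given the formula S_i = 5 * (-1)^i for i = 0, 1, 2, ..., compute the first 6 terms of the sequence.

This is a geometric sequence.
i=0: S_0 = 5 * (-1)^0 = 5
i=1: S_1 = 5 * (-1)^1 = -5
i=2: S_2 = 5 * (-1)^2 = 5
i=3: S_3 = 5 * (-1)^3 = -5
i=4: S_4 = 5 * (-1)^4 = 5
i=5: S_5 = 5 * (-1)^5 = -5
The first 6 terms are: [5, -5, 5, -5, 5, -5]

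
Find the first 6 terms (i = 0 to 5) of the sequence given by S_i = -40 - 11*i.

This is an arithmetic sequence.
i=0: S_0 = -40 + -11*0 = -40
i=1: S_1 = -40 + -11*1 = -51
i=2: S_2 = -40 + -11*2 = -62
i=3: S_3 = -40 + -11*3 = -73
i=4: S_4 = -40 + -11*4 = -84
i=5: S_5 = -40 + -11*5 = -95
The first 6 terms are: [-40, -51, -62, -73, -84, -95]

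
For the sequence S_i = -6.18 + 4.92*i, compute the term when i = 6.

S_6 = -6.18 + 4.92*6 = -6.18 + 29.52 = 23.34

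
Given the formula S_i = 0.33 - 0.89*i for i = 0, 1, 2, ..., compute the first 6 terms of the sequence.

This is an arithmetic sequence.
i=0: S_0 = 0.33 + -0.89*0 = 0.33
i=1: S_1 = 0.33 + -0.89*1 = -0.56
i=2: S_2 = 0.33 + -0.89*2 = -1.45
i=3: S_3 = 0.33 + -0.89*3 = -2.34
i=4: S_4 = 0.33 + -0.89*4 = -3.23
i=5: S_5 = 0.33 + -0.89*5 = -4.12
The first 6 terms are: [0.33, -0.56, -1.45, -2.34, -3.23, -4.12]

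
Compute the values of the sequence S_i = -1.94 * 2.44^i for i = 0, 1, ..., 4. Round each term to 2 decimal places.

This is a geometric sequence.
i=0: S_0 = -1.94 * 2.44^0 = -1.94
i=1: S_1 = -1.94 * 2.44^1 ≈ -4.73
i=2: S_2 = -1.94 * 2.44^2 ≈ -11.55
i=3: S_3 = -1.94 * 2.44^3 ≈ -28.18
i=4: S_4 = -1.94 * 2.44^4 ≈ -68.76
The first 5 terms are: [-1.94, -4.73, -11.55, -28.18, -68.76]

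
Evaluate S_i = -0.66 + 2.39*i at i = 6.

S_6 = -0.66 + 2.39*6 = -0.66 + 14.34 = 13.68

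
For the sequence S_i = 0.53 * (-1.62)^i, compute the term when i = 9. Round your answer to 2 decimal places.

S_9 = 0.53 * (-1.62)^9 ≈ 0.53 * -76.8485 ≈ -40.73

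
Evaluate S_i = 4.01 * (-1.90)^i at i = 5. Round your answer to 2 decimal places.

S_5 = 4.01 * (-1.9)^5 ≈ 4.01 * -24.761 ≈ -99.29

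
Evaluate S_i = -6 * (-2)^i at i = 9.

S_9 = -6 * (-2)^9 = -6 * -512 = 3072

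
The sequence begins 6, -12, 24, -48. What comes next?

Ratios: -12 / 6 = -2.0
This is a geometric sequence with common ratio r = -2.
Next term = -48 * -2 = 96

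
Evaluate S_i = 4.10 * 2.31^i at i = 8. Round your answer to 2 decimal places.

S_8 = 4.1 * 2.31^8 ≈ 4.1 * 810.7666 ≈ 3324.14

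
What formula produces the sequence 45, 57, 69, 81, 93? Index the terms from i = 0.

Check differences: 57 - 45 = 12
69 - 57 = 12
Common difference d = 12.
First term a = 45.
Formula: S_i = 45 + 12*i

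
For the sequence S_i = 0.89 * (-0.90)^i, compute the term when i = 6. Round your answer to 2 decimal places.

S_6 = 0.89 * (-0.9)^6 ≈ 0.89 * 0.5314 ≈ 0.47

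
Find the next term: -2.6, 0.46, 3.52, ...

Differences: 0.46 - -2.6 = 3.06
This is an arithmetic sequence with common difference d = 3.06.
Next term = 3.52 + 3.06 = 6.58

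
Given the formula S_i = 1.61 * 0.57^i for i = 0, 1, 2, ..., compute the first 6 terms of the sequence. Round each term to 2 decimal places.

This is a geometric sequence.
i=0: S_0 = 1.61 * 0.57^0 = 1.61
i=1: S_1 = 1.61 * 0.57^1 ≈ 0.92
i=2: S_2 = 1.61 * 0.57^2 ≈ 0.52
i=3: S_3 = 1.61 * 0.57^3 ≈ 0.3
i=4: S_4 = 1.61 * 0.57^4 ≈ 0.17
i=5: S_5 = 1.61 * 0.57^5 ≈ 0.1
The first 6 terms are: [1.61, 0.92, 0.52, 0.3, 0.17, 0.1]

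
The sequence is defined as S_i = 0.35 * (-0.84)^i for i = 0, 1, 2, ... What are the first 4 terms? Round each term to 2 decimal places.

This is a geometric sequence.
i=0: S_0 = 0.35 * (-0.84)^0 = 0.35
i=1: S_1 = 0.35 * (-0.84)^1 ≈ -0.29
i=2: S_2 = 0.35 * (-0.84)^2 ≈ 0.25
i=3: S_3 = 0.35 * (-0.84)^3 ≈ -0.21
The first 4 terms are: [0.35, -0.29, 0.25, -0.21]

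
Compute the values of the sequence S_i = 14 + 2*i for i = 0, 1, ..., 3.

This is an arithmetic sequence.
i=0: S_0 = 14 + 2*0 = 14
i=1: S_1 = 14 + 2*1 = 16
i=2: S_2 = 14 + 2*2 = 18
i=3: S_3 = 14 + 2*3 = 20
The first 4 terms are: [14, 16, 18, 20]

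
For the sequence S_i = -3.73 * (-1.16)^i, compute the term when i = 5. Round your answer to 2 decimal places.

S_5 = -3.73 * (-1.16)^5 ≈ -3.73 * -2.1003 ≈ 7.83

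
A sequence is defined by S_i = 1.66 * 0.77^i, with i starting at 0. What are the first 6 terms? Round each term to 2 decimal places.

This is a geometric sequence.
i=0: S_0 = 1.66 * 0.77^0 = 1.66
i=1: S_1 = 1.66 * 0.77^1 ≈ 1.28
i=2: S_2 = 1.66 * 0.77^2 ≈ 0.98
i=3: S_3 = 1.66 * 0.77^3 ≈ 0.76
i=4: S_4 = 1.66 * 0.77^4 ≈ 0.58
i=5: S_5 = 1.66 * 0.77^5 ≈ 0.45
The first 6 terms are: [1.66, 1.28, 0.98, 0.76, 0.58, 0.45]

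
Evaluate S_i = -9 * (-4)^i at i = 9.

S_9 = -9 * (-4)^9 = -9 * -262144 = 2359296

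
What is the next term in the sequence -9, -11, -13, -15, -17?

Differences: -11 - -9 = -2
This is an arithmetic sequence with common difference d = -2.
Next term = -17 + -2 = -19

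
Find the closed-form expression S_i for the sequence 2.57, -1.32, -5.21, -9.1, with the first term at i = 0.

Check differences: -1.32 - 2.57 = -3.89
-5.21 - -1.32 = -3.89
Common difference d = -3.89.
First term a = 2.57.
Formula: S_i = 2.57 - 3.89*i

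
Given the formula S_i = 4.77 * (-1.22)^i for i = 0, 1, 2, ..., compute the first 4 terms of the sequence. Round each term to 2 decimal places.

This is a geometric sequence.
i=0: S_0 = 4.77 * (-1.22)^0 = 4.77
i=1: S_1 = 4.77 * (-1.22)^1 ≈ -5.82
i=2: S_2 = 4.77 * (-1.22)^2 ≈ 7.1
i=3: S_3 = 4.77 * (-1.22)^3 ≈ -8.66
The first 4 terms are: [4.77, -5.82, 7.1, -8.66]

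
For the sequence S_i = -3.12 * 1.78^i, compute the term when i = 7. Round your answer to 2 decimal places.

S_7 = -3.12 * 1.78^7 ≈ -3.12 * 56.6161 ≈ -176.64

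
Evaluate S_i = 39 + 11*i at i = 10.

S_10 = 39 + 11*10 = 39 + 110 = 149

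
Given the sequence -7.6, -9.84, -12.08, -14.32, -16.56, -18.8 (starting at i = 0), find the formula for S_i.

Check differences: -9.84 - -7.6 = -2.24
-12.08 - -9.84 = -2.24
Common difference d = -2.24.
First term a = -7.6.
Formula: S_i = -7.60 - 2.24*i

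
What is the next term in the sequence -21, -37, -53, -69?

Differences: -37 - -21 = -16
This is an arithmetic sequence with common difference d = -16.
Next term = -69 + -16 = -85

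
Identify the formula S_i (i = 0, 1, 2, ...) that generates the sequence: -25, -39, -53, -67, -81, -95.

Check differences: -39 - -25 = -14
-53 - -39 = -14
Common difference d = -14.
First term a = -25.
Formula: S_i = -25 - 14*i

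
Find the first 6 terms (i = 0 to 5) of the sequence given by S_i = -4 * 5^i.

This is a geometric sequence.
i=0: S_0 = -4 * 5^0 = -4
i=1: S_1 = -4 * 5^1 = -20
i=2: S_2 = -4 * 5^2 = -100
i=3: S_3 = -4 * 5^3 = -500
i=4: S_4 = -4 * 5^4 = -2500
i=5: S_5 = -4 * 5^5 = -12500
The first 6 terms are: [-4, -20, -100, -500, -2500, -12500]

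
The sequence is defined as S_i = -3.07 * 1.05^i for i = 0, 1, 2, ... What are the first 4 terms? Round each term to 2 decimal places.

This is a geometric sequence.
i=0: S_0 = -3.07 * 1.05^0 = -3.07
i=1: S_1 = -3.07 * 1.05^1 ≈ -3.22
i=2: S_2 = -3.07 * 1.05^2 ≈ -3.38
i=3: S_3 = -3.07 * 1.05^3 ≈ -3.55
The first 4 terms are: [-3.07, -3.22, -3.38, -3.55]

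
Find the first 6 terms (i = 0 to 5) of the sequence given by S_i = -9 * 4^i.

This is a geometric sequence.
i=0: S_0 = -9 * 4^0 = -9
i=1: S_1 = -9 * 4^1 = -36
i=2: S_2 = -9 * 4^2 = -144
i=3: S_3 = -9 * 4^3 = -576
i=4: S_4 = -9 * 4^4 = -2304
i=5: S_5 = -9 * 4^5 = -9216
The first 6 terms are: [-9, -36, -144, -576, -2304, -9216]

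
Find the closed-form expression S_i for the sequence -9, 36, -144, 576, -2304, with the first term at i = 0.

Check ratios: 36 / -9 = -4.0
Common ratio r = -4.
First term a = -9.
Formula: S_i = -9 * (-4)^i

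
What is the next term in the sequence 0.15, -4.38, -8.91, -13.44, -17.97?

Differences: -4.38 - 0.15 = -4.53
This is an arithmetic sequence with common difference d = -4.53.
Next term = -17.97 + -4.53 = -22.5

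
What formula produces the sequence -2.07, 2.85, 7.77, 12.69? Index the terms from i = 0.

Check differences: 2.85 - -2.07 = 4.92
7.77 - 2.85 = 4.92
Common difference d = 4.92.
First term a = -2.07.
Formula: S_i = -2.07 + 4.92*i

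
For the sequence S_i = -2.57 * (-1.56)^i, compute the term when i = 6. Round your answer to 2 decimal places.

S_6 = -2.57 * (-1.56)^6 ≈ -2.57 * 14.4128 ≈ -37.04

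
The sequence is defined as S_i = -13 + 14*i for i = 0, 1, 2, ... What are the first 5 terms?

This is an arithmetic sequence.
i=0: S_0 = -13 + 14*0 = -13
i=1: S_1 = -13 + 14*1 = 1
i=2: S_2 = -13 + 14*2 = 15
i=3: S_3 = -13 + 14*3 = 29
i=4: S_4 = -13 + 14*4 = 43
The first 5 terms are: [-13, 1, 15, 29, 43]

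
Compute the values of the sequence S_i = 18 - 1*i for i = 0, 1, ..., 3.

This is an arithmetic sequence.
i=0: S_0 = 18 + -1*0 = 18
i=1: S_1 = 18 + -1*1 = 17
i=2: S_2 = 18 + -1*2 = 16
i=3: S_3 = 18 + -1*3 = 15
The first 4 terms are: [18, 17, 16, 15]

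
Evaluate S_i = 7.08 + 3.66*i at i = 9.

S_9 = 7.08 + 3.66*9 = 7.08 + 32.94 = 40.02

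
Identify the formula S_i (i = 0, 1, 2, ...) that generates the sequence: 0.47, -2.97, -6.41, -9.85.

Check differences: -2.97 - 0.47 = -3.44
-6.41 - -2.97 = -3.44
Common difference d = -3.44.
First term a = 0.47.
Formula: S_i = 0.47 - 3.44*i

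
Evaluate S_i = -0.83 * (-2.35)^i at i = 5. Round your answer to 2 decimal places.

S_5 = -0.83 * (-2.35)^5 ≈ -0.83 * -71.6703 ≈ 59.49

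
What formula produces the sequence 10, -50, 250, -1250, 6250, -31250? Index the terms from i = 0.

Check ratios: -50 / 10 = -5.0
Common ratio r = -5.
First term a = 10.
Formula: S_i = 10 * (-5)^i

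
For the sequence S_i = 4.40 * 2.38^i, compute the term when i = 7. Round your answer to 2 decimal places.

S_7 = 4.4 * 2.38^7 ≈ 4.4 * 432.5524 ≈ 1903.23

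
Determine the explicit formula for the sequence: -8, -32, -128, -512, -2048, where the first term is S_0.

Check ratios: -32 / -8 = 4.0
Common ratio r = 4.
First term a = -8.
Formula: S_i = -8 * 4^i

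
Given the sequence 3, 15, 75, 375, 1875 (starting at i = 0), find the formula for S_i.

Check ratios: 15 / 3 = 5.0
Common ratio r = 5.
First term a = 3.
Formula: S_i = 3 * 5^i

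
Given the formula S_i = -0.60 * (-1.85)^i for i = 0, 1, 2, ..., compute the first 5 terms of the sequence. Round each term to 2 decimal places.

This is a geometric sequence.
i=0: S_0 = -0.6 * (-1.85)^0 = -0.6
i=1: S_1 = -0.6 * (-1.85)^1 = 1.11
i=2: S_2 = -0.6 * (-1.85)^2 ≈ -2.05
i=3: S_3 = -0.6 * (-1.85)^3 ≈ 3.8
i=4: S_4 = -0.6 * (-1.85)^4 ≈ -7.03
The first 5 terms are: [-0.6, 1.11, -2.05, 3.8, -7.03]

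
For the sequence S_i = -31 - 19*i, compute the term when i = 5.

S_5 = -31 + -19*5 = -31 + -95 = -126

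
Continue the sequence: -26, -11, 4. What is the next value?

Differences: -11 - -26 = 15
This is an arithmetic sequence with common difference d = 15.
Next term = 4 + 15 = 19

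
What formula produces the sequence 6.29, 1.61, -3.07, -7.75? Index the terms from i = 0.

Check differences: 1.61 - 6.29 = -4.68
-3.07 - 1.61 = -4.68
Common difference d = -4.68.
First term a = 6.29.
Formula: S_i = 6.29 - 4.68*i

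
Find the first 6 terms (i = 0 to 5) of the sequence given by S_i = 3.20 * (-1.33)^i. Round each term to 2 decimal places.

This is a geometric sequence.
i=0: S_0 = 3.2 * (-1.33)^0 = 3.2
i=1: S_1 = 3.2 * (-1.33)^1 ≈ -4.26
i=2: S_2 = 3.2 * (-1.33)^2 ≈ 5.66
i=3: S_3 = 3.2 * (-1.33)^3 ≈ -7.53
i=4: S_4 = 3.2 * (-1.33)^4 ≈ 10.01
i=5: S_5 = 3.2 * (-1.33)^5 ≈ -13.32
The first 6 terms are: [3.2, -4.26, 5.66, -7.53, 10.01, -13.32]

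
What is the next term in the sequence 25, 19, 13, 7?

Differences: 19 - 25 = -6
This is an arithmetic sequence with common difference d = -6.
Next term = 7 + -6 = 1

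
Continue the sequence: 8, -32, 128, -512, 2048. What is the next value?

Ratios: -32 / 8 = -4.0
This is a geometric sequence with common ratio r = -4.
Next term = 2048 * -4 = -8192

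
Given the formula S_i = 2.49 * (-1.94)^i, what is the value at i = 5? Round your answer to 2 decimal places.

S_5 = 2.49 * (-1.94)^5 ≈ 2.49 * -27.4795 ≈ -68.42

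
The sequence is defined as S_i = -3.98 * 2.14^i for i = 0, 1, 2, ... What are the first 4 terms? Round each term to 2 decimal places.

This is a geometric sequence.
i=0: S_0 = -3.98 * 2.14^0 = -3.98
i=1: S_1 = -3.98 * 2.14^1 ≈ -8.52
i=2: S_2 = -3.98 * 2.14^2 ≈ -18.23
i=3: S_3 = -3.98 * 2.14^3 ≈ -39.01
The first 4 terms are: [-3.98, -8.52, -18.23, -39.01]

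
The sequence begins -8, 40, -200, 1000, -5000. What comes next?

Ratios: 40 / -8 = -5.0
This is a geometric sequence with common ratio r = -5.
Next term = -5000 * -5 = 25000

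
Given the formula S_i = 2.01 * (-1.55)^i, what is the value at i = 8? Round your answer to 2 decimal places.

S_8 = 2.01 * (-1.55)^8 ≈ 2.01 * 33.3161 ≈ 66.97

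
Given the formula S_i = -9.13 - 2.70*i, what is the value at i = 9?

S_9 = -9.13 + -2.7*9 = -9.13 + -24.3 = -33.43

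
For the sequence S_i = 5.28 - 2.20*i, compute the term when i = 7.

S_7 = 5.28 + -2.2*7 = 5.28 + -15.4 = -10.12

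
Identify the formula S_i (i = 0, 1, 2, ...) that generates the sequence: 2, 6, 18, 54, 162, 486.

Check ratios: 6 / 2 = 3.0
Common ratio r = 3.
First term a = 2.
Formula: S_i = 2 * 3^i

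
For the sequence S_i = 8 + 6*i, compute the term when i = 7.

S_7 = 8 + 6*7 = 8 + 42 = 50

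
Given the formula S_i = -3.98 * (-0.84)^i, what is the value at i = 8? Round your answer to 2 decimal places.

S_8 = -3.98 * (-0.84)^8 ≈ -3.98 * 0.2479 ≈ -0.99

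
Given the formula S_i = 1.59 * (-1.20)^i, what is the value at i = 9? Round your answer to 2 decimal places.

S_9 = 1.59 * (-1.2)^9 ≈ 1.59 * -5.1598 ≈ -8.2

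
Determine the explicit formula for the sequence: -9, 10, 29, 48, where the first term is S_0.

Check differences: 10 - -9 = 19
29 - 10 = 19
Common difference d = 19.
First term a = -9.
Formula: S_i = -9 + 19*i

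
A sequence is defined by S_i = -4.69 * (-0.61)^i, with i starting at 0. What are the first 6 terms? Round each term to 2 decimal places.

This is a geometric sequence.
i=0: S_0 = -4.69 * (-0.61)^0 = -4.69
i=1: S_1 = -4.69 * (-0.61)^1 ≈ 2.86
i=2: S_2 = -4.69 * (-0.61)^2 ≈ -1.75
i=3: S_3 = -4.69 * (-0.61)^3 ≈ 1.06
i=4: S_4 = -4.69 * (-0.61)^4 ≈ -0.65
i=5: S_5 = -4.69 * (-0.61)^5 ≈ 0.4
The first 6 terms are: [-4.69, 2.86, -1.75, 1.06, -0.65, 0.4]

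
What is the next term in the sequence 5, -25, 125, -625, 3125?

Ratios: -25 / 5 = -5.0
This is a geometric sequence with common ratio r = -5.
Next term = 3125 * -5 = -15625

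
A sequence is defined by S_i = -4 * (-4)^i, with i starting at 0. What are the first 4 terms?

This is a geometric sequence.
i=0: S_0 = -4 * (-4)^0 = -4
i=1: S_1 = -4 * (-4)^1 = 16
i=2: S_2 = -4 * (-4)^2 = -64
i=3: S_3 = -4 * (-4)^3 = 256
The first 4 terms are: [-4, 16, -64, 256]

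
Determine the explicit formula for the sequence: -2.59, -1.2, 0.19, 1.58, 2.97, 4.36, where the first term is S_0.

Check differences: -1.2 - -2.59 = 1.39
0.19 - -1.2 = 1.39
Common difference d = 1.39.
First term a = -2.59.
Formula: S_i = -2.59 + 1.39*i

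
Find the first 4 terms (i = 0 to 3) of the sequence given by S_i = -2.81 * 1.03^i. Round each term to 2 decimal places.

This is a geometric sequence.
i=0: S_0 = -2.81 * 1.03^0 = -2.81
i=1: S_1 = -2.81 * 1.03^1 ≈ -2.89
i=2: S_2 = -2.81 * 1.03^2 ≈ -2.98
i=3: S_3 = -2.81 * 1.03^3 ≈ -3.07
The first 4 terms are: [-2.81, -2.89, -2.98, -3.07]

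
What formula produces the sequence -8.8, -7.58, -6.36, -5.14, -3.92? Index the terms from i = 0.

Check differences: -7.58 - -8.8 = 1.22
-6.36 - -7.58 = 1.22
Common difference d = 1.22.
First term a = -8.8.
Formula: S_i = -8.80 + 1.22*i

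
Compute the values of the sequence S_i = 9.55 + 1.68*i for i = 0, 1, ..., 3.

This is an arithmetic sequence.
i=0: S_0 = 9.55 + 1.68*0 = 9.55
i=1: S_1 = 9.55 + 1.68*1 = 11.23
i=2: S_2 = 9.55 + 1.68*2 = 12.91
i=3: S_3 = 9.55 + 1.68*3 = 14.59
The first 4 terms are: [9.55, 11.23, 12.91, 14.59]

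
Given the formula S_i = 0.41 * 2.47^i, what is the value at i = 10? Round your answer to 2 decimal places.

S_10 = 0.41 * 2.47^10 ≈ 0.41 * 8452.1955 ≈ 3465.4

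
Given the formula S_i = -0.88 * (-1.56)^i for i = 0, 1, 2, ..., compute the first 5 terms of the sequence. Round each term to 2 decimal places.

This is a geometric sequence.
i=0: S_0 = -0.88 * (-1.56)^0 = -0.88
i=1: S_1 = -0.88 * (-1.56)^1 ≈ 1.37
i=2: S_2 = -0.88 * (-1.56)^2 ≈ -2.14
i=3: S_3 = -0.88 * (-1.56)^3 ≈ 3.34
i=4: S_4 = -0.88 * (-1.56)^4 ≈ -5.21
The first 5 terms are: [-0.88, 1.37, -2.14, 3.34, -5.21]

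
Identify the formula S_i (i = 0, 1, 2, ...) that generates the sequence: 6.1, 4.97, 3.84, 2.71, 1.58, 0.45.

Check differences: 4.97 - 6.1 = -1.13
3.84 - 4.97 = -1.13
Common difference d = -1.13.
First term a = 6.1.
Formula: S_i = 6.10 - 1.13*i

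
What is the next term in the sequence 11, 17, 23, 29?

Differences: 17 - 11 = 6
This is an arithmetic sequence with common difference d = 6.
Next term = 29 + 6 = 35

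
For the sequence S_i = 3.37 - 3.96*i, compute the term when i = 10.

S_10 = 3.37 + -3.96*10 = 3.37 + -39.6 = -36.23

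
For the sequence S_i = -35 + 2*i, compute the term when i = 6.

S_6 = -35 + 2*6 = -35 + 12 = -23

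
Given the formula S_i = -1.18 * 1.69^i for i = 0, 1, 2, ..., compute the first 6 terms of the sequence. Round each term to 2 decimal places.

This is a geometric sequence.
i=0: S_0 = -1.18 * 1.69^0 = -1.18
i=1: S_1 = -1.18 * 1.69^1 ≈ -1.99
i=2: S_2 = -1.18 * 1.69^2 ≈ -3.37
i=3: S_3 = -1.18 * 1.69^3 ≈ -5.7
i=4: S_4 = -1.18 * 1.69^4 ≈ -9.63
i=5: S_5 = -1.18 * 1.69^5 ≈ -16.27
The first 6 terms are: [-1.18, -1.99, -3.37, -5.7, -9.63, -16.27]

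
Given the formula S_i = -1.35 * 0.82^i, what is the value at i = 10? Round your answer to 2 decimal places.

S_10 = -1.35 * 0.82^10 ≈ -1.35 * 0.1374 ≈ -0.19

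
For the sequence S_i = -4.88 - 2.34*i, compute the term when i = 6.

S_6 = -4.88 + -2.34*6 = -4.88 + -14.04 = -18.92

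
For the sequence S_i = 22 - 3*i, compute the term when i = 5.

S_5 = 22 + -3*5 = 22 + -15 = 7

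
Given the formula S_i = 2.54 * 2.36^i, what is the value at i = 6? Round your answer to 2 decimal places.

S_6 = 2.54 * 2.36^6 ≈ 2.54 * 172.7715 ≈ 438.84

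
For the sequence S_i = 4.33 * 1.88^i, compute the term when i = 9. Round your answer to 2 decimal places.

S_9 = 4.33 * 1.88^9 ≈ 4.33 * 293.3733 ≈ 1270.31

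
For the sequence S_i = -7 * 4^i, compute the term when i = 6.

S_6 = -7 * 4^6 = -7 * 4096 = -28672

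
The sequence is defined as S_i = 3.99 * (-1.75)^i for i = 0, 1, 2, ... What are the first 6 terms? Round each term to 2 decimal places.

This is a geometric sequence.
i=0: S_0 = 3.99 * (-1.75)^0 = 3.99
i=1: S_1 = 3.99 * (-1.75)^1 ≈ -6.98
i=2: S_2 = 3.99 * (-1.75)^2 ≈ 12.22
i=3: S_3 = 3.99 * (-1.75)^3 ≈ -21.38
i=4: S_4 = 3.99 * (-1.75)^4 ≈ 37.42
i=5: S_5 = 3.99 * (-1.75)^5 ≈ -65.49
The first 6 terms are: [3.99, -6.98, 12.22, -21.38, 37.42, -65.49]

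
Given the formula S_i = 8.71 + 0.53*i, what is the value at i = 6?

S_6 = 8.71 + 0.53*6 = 8.71 + 3.18 = 11.89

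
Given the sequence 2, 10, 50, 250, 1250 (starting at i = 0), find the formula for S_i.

Check ratios: 10 / 2 = 5.0
Common ratio r = 5.
First term a = 2.
Formula: S_i = 2 * 5^i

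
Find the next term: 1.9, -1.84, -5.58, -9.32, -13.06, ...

Differences: -1.84 - 1.9 = -3.74
This is an arithmetic sequence with common difference d = -3.74.
Next term = -13.06 + -3.74 = -16.8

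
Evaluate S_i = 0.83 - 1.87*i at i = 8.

S_8 = 0.83 + -1.87*8 = 0.83 + -14.96 = -14.13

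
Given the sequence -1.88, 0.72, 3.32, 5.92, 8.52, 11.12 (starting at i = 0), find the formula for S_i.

Check differences: 0.72 - -1.88 = 2.6
3.32 - 0.72 = 2.6
Common difference d = 2.6.
First term a = -1.88.
Formula: S_i = -1.88 + 2.60*i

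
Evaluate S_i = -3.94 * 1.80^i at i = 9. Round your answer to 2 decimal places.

S_9 = -3.94 * 1.8^9 ≈ -3.94 * 198.3593 ≈ -781.54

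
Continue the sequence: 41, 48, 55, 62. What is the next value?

Differences: 48 - 41 = 7
This is an arithmetic sequence with common difference d = 7.
Next term = 62 + 7 = 69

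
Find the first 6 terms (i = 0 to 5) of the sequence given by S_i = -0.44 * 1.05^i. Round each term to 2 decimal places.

This is a geometric sequence.
i=0: S_0 = -0.44 * 1.05^0 = -0.44
i=1: S_1 = -0.44 * 1.05^1 ≈ -0.46
i=2: S_2 = -0.44 * 1.05^2 ≈ -0.49
i=3: S_3 = -0.44 * 1.05^3 ≈ -0.51
i=4: S_4 = -0.44 * 1.05^4 ≈ -0.53
i=5: S_5 = -0.44 * 1.05^5 ≈ -0.56
The first 6 terms are: [-0.44, -0.46, -0.49, -0.51, -0.53, -0.56]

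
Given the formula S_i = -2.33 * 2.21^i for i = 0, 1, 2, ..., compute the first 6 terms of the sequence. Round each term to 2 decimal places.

This is a geometric sequence.
i=0: S_0 = -2.33 * 2.21^0 = -2.33
i=1: S_1 = -2.33 * 2.21^1 ≈ -5.15
i=2: S_2 = -2.33 * 2.21^2 ≈ -11.38
i=3: S_3 = -2.33 * 2.21^3 ≈ -25.15
i=4: S_4 = -2.33 * 2.21^4 ≈ -55.58
i=5: S_5 = -2.33 * 2.21^5 ≈ -122.83
The first 6 terms are: [-2.33, -5.15, -11.38, -25.15, -55.58, -122.83]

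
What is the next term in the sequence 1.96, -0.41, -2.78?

Differences: -0.41 - 1.96 = -2.37
This is an arithmetic sequence with common difference d = -2.37.
Next term = -2.78 + -2.37 = -5.15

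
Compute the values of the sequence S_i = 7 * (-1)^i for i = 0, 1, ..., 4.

This is a geometric sequence.
i=0: S_0 = 7 * (-1)^0 = 7
i=1: S_1 = 7 * (-1)^1 = -7
i=2: S_2 = 7 * (-1)^2 = 7
i=3: S_3 = 7 * (-1)^3 = -7
i=4: S_4 = 7 * (-1)^4 = 7
The first 5 terms are: [7, -7, 7, -7, 7]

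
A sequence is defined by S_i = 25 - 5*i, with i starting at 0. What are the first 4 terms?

This is an arithmetic sequence.
i=0: S_0 = 25 + -5*0 = 25
i=1: S_1 = 25 + -5*1 = 20
i=2: S_2 = 25 + -5*2 = 15
i=3: S_3 = 25 + -5*3 = 10
The first 4 terms are: [25, 20, 15, 10]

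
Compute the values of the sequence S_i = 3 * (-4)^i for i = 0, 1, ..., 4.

This is a geometric sequence.
i=0: S_0 = 3 * (-4)^0 = 3
i=1: S_1 = 3 * (-4)^1 = -12
i=2: S_2 = 3 * (-4)^2 = 48
i=3: S_3 = 3 * (-4)^3 = -192
i=4: S_4 = 3 * (-4)^4 = 768
The first 5 terms are: [3, -12, 48, -192, 768]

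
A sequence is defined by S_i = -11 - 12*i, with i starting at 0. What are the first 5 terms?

This is an arithmetic sequence.
i=0: S_0 = -11 + -12*0 = -11
i=1: S_1 = -11 + -12*1 = -23
i=2: S_2 = -11 + -12*2 = -35
i=3: S_3 = -11 + -12*3 = -47
i=4: S_4 = -11 + -12*4 = -59
The first 5 terms are: [-11, -23, -35, -47, -59]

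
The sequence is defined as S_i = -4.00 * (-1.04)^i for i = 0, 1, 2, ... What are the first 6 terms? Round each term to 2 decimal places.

This is a geometric sequence.
i=0: S_0 = -4.0 * (-1.04)^0 = -4.0
i=1: S_1 = -4.0 * (-1.04)^1 = 4.16
i=2: S_2 = -4.0 * (-1.04)^2 ≈ -4.33
i=3: S_3 = -4.0 * (-1.04)^3 ≈ 4.5
i=4: S_4 = -4.0 * (-1.04)^4 ≈ -4.68
i=5: S_5 = -4.0 * (-1.04)^5 ≈ 4.87
The first 6 terms are: [-4.0, 4.16, -4.33, 4.5, -4.68, 4.87]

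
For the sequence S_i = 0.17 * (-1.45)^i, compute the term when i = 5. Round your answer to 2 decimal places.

S_5 = 0.17 * (-1.45)^5 ≈ 0.17 * -6.4097 ≈ -1.09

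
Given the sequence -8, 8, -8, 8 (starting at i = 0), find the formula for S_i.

Check ratios: 8 / -8 = -1.0
Common ratio r = -1.
First term a = -8.
Formula: S_i = -8 * (-1)^i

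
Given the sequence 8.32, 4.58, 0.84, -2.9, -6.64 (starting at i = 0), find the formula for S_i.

Check differences: 4.58 - 8.32 = -3.74
0.84 - 4.58 = -3.74
Common difference d = -3.74.
First term a = 8.32.
Formula: S_i = 8.32 - 3.74*i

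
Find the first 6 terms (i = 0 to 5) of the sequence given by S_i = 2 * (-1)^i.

This is a geometric sequence.
i=0: S_0 = 2 * (-1)^0 = 2
i=1: S_1 = 2 * (-1)^1 = -2
i=2: S_2 = 2 * (-1)^2 = 2
i=3: S_3 = 2 * (-1)^3 = -2
i=4: S_4 = 2 * (-1)^4 = 2
i=5: S_5 = 2 * (-1)^5 = -2
The first 6 terms are: [2, -2, 2, -2, 2, -2]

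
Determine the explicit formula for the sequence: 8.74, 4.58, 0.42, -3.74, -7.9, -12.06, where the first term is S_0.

Check differences: 4.58 - 8.74 = -4.16
0.42 - 4.58 = -4.16
Common difference d = -4.16.
First term a = 8.74.
Formula: S_i = 8.74 - 4.16*i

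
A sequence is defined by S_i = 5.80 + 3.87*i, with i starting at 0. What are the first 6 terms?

This is an arithmetic sequence.
i=0: S_0 = 5.8 + 3.87*0 = 5.8
i=1: S_1 = 5.8 + 3.87*1 = 9.67
i=2: S_2 = 5.8 + 3.87*2 = 13.54
i=3: S_3 = 5.8 + 3.87*3 = 17.41
i=4: S_4 = 5.8 + 3.87*4 = 21.28
i=5: S_5 = 5.8 + 3.87*5 = 25.15
The first 6 terms are: [5.8, 9.67, 13.54, 17.41, 21.28, 25.15]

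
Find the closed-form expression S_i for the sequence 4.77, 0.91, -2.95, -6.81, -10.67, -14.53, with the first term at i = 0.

Check differences: 0.91 - 4.77 = -3.86
-2.95 - 0.91 = -3.86
Common difference d = -3.86.
First term a = 4.77.
Formula: S_i = 4.77 - 3.86*i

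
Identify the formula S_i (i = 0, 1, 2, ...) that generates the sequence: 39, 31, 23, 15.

Check differences: 31 - 39 = -8
23 - 31 = -8
Common difference d = -8.
First term a = 39.
Formula: S_i = 39 - 8*i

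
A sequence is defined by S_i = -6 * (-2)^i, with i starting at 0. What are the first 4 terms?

This is a geometric sequence.
i=0: S_0 = -6 * (-2)^0 = -6
i=1: S_1 = -6 * (-2)^1 = 12
i=2: S_2 = -6 * (-2)^2 = -24
i=3: S_3 = -6 * (-2)^3 = 48
The first 4 terms are: [-6, 12, -24, 48]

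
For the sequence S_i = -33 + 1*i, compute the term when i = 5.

S_5 = -33 + 1*5 = -33 + 5 = -28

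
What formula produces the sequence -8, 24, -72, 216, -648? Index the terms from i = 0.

Check ratios: 24 / -8 = -3.0
Common ratio r = -3.
First term a = -8.
Formula: S_i = -8 * (-3)^i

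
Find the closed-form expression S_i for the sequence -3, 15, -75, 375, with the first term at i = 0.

Check ratios: 15 / -3 = -5.0
Common ratio r = -5.
First term a = -3.
Formula: S_i = -3 * (-5)^i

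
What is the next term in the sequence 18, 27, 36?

Differences: 27 - 18 = 9
This is an arithmetic sequence with common difference d = 9.
Next term = 36 + 9 = 45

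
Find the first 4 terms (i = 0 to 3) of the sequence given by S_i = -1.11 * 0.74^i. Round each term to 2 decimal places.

This is a geometric sequence.
i=0: S_0 = -1.11 * 0.74^0 = -1.11
i=1: S_1 = -1.11 * 0.74^1 ≈ -0.82
i=2: S_2 = -1.11 * 0.74^2 ≈ -0.61
i=3: S_3 = -1.11 * 0.74^3 ≈ -0.45
The first 4 terms are: [-1.11, -0.82, -0.61, -0.45]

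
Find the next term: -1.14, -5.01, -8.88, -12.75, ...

Differences: -5.01 - -1.14 = -3.87
This is an arithmetic sequence with common difference d = -3.87.
Next term = -12.75 + -3.87 = -16.62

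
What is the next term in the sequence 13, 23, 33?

Differences: 23 - 13 = 10
This is an arithmetic sequence with common difference d = 10.
Next term = 33 + 10 = 43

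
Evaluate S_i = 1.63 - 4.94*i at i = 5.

S_5 = 1.63 + -4.94*5 = 1.63 + -24.7 = -23.07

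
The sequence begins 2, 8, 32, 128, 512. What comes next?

Ratios: 8 / 2 = 4.0
This is a geometric sequence with common ratio r = 4.
Next term = 512 * 4 = 2048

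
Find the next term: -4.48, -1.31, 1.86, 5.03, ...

Differences: -1.31 - -4.48 = 3.17
This is an arithmetic sequence with common difference d = 3.17.
Next term = 5.03 + 3.17 = 8.2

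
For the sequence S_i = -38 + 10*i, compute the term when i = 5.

S_5 = -38 + 10*5 = -38 + 50 = 12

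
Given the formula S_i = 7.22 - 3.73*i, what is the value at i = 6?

S_6 = 7.22 + -3.73*6 = 7.22 + -22.38 = -15.16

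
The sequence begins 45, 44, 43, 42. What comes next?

Differences: 44 - 45 = -1
This is an arithmetic sequence with common difference d = -1.
Next term = 42 + -1 = 41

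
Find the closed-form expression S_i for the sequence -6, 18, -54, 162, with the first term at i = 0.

Check ratios: 18 / -6 = -3.0
Common ratio r = -3.
First term a = -6.
Formula: S_i = -6 * (-3)^i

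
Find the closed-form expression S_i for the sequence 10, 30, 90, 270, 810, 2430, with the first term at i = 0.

Check ratios: 30 / 10 = 3.0
Common ratio r = 3.
First term a = 10.
Formula: S_i = 10 * 3^i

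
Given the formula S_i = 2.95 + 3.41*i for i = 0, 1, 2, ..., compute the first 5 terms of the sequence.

This is an arithmetic sequence.
i=0: S_0 = 2.95 + 3.41*0 = 2.95
i=1: S_1 = 2.95 + 3.41*1 = 6.36
i=2: S_2 = 2.95 + 3.41*2 = 9.77
i=3: S_3 = 2.95 + 3.41*3 = 13.18
i=4: S_4 = 2.95 + 3.41*4 = 16.59
The first 5 terms are: [2.95, 6.36, 9.77, 13.18, 16.59]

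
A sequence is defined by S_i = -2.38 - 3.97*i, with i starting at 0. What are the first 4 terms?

This is an arithmetic sequence.
i=0: S_0 = -2.38 + -3.97*0 = -2.38
i=1: S_1 = -2.38 + -3.97*1 = -6.35
i=2: S_2 = -2.38 + -3.97*2 = -10.32
i=3: S_3 = -2.38 + -3.97*3 = -14.29
The first 4 terms are: [-2.38, -6.35, -10.32, -14.29]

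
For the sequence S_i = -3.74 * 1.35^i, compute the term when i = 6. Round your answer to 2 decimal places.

S_6 = -3.74 * 1.35^6 ≈ -3.74 * 6.0534 ≈ -22.64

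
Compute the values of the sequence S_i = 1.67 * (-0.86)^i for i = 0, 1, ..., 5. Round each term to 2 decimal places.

This is a geometric sequence.
i=0: S_0 = 1.67 * (-0.86)^0 = 1.67
i=1: S_1 = 1.67 * (-0.86)^1 ≈ -1.44
i=2: S_2 = 1.67 * (-0.86)^2 ≈ 1.24
i=3: S_3 = 1.67 * (-0.86)^3 ≈ -1.06
i=4: S_4 = 1.67 * (-0.86)^4 ≈ 0.91
i=5: S_5 = 1.67 * (-0.86)^5 ≈ -0.79
The first 6 terms are: [1.67, -1.44, 1.24, -1.06, 0.91, -0.79]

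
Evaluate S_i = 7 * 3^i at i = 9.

S_9 = 7 * 3^9 = 7 * 19683 = 137781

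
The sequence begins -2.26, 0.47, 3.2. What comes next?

Differences: 0.47 - -2.26 = 2.73
This is an arithmetic sequence with common difference d = 2.73.
Next term = 3.2 + 2.73 = 5.93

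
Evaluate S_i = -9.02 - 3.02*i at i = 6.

S_6 = -9.02 + -3.02*6 = -9.02 + -18.12 = -27.14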